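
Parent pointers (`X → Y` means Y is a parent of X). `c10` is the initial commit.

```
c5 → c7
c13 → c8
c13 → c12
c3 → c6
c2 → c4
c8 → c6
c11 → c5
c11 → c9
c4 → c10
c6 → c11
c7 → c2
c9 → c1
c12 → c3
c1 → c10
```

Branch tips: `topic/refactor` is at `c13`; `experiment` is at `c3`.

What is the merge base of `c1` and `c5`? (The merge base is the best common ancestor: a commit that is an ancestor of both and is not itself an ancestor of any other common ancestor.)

c10

Ancestors of c1: {c1, c10}.
Ancestors of c5: {c10, c2, c4, c5, c7}.
Common ancestors: {c10}.
The only common ancestor is c10, so it is the merge base.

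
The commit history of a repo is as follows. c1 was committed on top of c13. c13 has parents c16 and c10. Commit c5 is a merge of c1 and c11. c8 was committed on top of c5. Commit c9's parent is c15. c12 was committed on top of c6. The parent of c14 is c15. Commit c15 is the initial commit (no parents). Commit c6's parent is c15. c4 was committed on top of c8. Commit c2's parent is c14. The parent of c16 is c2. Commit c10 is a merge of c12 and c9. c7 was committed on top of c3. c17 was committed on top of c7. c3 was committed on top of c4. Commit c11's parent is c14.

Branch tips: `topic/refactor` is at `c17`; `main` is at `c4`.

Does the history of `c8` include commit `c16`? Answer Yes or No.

Yes

Ancestors of c8 (commits reachable by following parents): {c1, c10, c11, c12, c13, c14, c15, c16, c2, c5, c6, c8, c9}.
c16 is in that set, so it is an ancestor of c8.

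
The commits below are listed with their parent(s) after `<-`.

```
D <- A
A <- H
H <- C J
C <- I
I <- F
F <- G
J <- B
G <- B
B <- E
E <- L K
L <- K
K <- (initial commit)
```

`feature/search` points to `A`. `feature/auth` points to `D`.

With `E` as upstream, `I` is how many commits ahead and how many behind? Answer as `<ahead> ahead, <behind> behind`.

Reachable from I: {B, E, F, G, I, K, L}.
Reachable from E: {E, K, L}.
Only in I's history (ahead): {B, F, G, I} — 4.
Only in E's history (behind): {} — 0.

4 ahead, 0 behind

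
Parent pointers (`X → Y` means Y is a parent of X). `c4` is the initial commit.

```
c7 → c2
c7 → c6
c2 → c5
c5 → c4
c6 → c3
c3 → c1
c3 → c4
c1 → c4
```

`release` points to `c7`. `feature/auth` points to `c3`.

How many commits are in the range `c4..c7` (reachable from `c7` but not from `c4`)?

6

Reachable from c7: {c1, c2, c3, c4, c5, c6, c7}.
Reachable from c4: {c4}.
In c7's history but not c4's: {c1, c2, c3, c5, c6, c7} — 6 commits.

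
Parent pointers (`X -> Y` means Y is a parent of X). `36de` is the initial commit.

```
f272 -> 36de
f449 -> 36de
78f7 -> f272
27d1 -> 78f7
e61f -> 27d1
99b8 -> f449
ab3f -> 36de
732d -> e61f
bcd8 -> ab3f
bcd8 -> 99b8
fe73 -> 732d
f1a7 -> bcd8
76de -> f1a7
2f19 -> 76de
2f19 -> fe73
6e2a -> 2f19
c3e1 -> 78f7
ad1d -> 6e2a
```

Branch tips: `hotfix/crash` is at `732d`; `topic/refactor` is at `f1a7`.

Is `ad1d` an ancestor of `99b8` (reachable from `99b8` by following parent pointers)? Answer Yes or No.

No

Ancestors of 99b8: {36de, 99b8, f449}.
ad1d is not in that set, so it is not an ancestor of 99b8.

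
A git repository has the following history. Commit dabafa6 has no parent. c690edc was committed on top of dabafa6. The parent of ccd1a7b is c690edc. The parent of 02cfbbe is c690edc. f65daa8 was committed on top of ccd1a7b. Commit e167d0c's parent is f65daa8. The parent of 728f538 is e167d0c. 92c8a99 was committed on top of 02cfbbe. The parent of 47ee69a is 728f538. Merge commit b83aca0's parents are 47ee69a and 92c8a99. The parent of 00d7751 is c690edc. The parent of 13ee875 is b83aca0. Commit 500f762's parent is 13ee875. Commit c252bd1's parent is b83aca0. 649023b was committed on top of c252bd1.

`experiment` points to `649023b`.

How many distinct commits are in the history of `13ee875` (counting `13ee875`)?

Walking parent pointers from 13ee875: reachable set = {02cfbbe, 13ee875, 47ee69a, 728f538, 92c8a99, b83aca0, c690edc, ccd1a7b, dabafa6, e167d0c, f65daa8}.
That is 11 commits.

11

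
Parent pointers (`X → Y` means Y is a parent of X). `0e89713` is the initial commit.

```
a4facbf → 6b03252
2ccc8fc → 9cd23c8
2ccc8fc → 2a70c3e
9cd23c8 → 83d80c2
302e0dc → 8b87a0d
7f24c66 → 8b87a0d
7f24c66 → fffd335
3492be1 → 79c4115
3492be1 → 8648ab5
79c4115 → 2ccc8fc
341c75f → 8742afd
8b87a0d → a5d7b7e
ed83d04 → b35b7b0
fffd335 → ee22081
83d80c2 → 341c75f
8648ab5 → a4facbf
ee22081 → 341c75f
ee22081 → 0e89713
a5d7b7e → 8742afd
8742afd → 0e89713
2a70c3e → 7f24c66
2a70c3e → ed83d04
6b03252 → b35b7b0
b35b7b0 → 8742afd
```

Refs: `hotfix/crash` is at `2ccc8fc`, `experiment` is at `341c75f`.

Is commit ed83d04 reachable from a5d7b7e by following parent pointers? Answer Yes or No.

Ancestors of a5d7b7e: {0e89713, 8742afd, a5d7b7e}.
ed83d04 is not in that set, so it is not an ancestor of a5d7b7e.

No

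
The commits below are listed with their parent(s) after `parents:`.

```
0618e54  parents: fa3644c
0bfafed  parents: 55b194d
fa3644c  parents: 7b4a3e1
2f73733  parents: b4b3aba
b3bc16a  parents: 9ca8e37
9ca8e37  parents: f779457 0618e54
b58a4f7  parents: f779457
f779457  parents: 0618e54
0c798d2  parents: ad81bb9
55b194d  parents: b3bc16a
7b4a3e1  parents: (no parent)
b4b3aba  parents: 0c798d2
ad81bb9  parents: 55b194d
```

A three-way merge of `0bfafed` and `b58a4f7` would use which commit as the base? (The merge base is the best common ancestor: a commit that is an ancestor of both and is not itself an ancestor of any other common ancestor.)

Ancestors of 0bfafed: {0618e54, 0bfafed, 55b194d, 7b4a3e1, 9ca8e37, b3bc16a, f779457, fa3644c}.
Ancestors of b58a4f7: {0618e54, 7b4a3e1, b58a4f7, f779457, fa3644c}.
Common ancestors: {0618e54, 7b4a3e1, f779457, fa3644c}.
Among these, f779457 is not an ancestor of any other common ancestor — it is the merge base.

f779457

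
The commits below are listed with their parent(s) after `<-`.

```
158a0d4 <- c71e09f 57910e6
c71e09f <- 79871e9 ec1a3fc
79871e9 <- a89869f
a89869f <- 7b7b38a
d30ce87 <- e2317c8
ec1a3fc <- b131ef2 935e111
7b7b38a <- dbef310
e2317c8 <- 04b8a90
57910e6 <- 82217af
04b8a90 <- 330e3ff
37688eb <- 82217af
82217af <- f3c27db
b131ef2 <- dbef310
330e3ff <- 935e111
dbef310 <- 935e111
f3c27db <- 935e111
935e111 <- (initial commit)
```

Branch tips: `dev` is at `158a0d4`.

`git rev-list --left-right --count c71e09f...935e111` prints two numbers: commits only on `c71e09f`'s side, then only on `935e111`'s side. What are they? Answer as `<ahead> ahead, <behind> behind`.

7 ahead, 0 behind

Reachable from c71e09f: {79871e9, 7b7b38a, 935e111, a89869f, b131ef2, c71e09f, dbef310, ec1a3fc}.
Reachable from 935e111: {935e111}.
Only in c71e09f's history (ahead): {79871e9, 7b7b38a, a89869f, b131ef2, c71e09f, dbef310, ec1a3fc} — 7.
Only in 935e111's history (behind): {} — 0.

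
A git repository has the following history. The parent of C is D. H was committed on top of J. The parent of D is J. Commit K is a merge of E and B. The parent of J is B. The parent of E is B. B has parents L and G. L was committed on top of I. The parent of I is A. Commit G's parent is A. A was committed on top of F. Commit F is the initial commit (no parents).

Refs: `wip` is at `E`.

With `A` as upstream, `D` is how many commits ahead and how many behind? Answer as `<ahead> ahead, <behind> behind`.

Reachable from D: {A, B, D, F, G, I, J, L}.
Reachable from A: {A, F}.
Only in D's history (ahead): {B, D, G, I, J, L} — 6.
Only in A's history (behind): {} — 0.

6 ahead, 0 behind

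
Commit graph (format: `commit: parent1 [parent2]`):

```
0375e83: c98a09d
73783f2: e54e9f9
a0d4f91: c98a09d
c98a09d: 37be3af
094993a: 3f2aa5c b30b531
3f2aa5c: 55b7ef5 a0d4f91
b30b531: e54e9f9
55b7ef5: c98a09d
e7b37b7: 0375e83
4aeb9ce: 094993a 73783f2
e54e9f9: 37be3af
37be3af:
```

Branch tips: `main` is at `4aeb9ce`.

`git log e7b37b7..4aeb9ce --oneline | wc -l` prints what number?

8

Reachable from 4aeb9ce: {094993a, 37be3af, 3f2aa5c, 4aeb9ce, 55b7ef5, 73783f2, a0d4f91, b30b531, c98a09d, e54e9f9}.
Reachable from e7b37b7: {0375e83, 37be3af, c98a09d, e7b37b7}.
In 4aeb9ce's history but not e7b37b7's: {094993a, 3f2aa5c, 4aeb9ce, 55b7ef5, 73783f2, a0d4f91, b30b531, e54e9f9} — 8 commits.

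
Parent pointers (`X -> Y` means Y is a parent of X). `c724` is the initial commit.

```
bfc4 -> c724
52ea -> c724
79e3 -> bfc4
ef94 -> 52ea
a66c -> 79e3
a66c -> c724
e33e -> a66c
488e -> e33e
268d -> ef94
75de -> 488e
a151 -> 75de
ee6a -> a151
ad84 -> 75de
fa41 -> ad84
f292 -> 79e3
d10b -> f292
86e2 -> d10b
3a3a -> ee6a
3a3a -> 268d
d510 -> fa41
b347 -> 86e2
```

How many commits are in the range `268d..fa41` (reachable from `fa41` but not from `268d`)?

8

Reachable from fa41: {488e, 75de, 79e3, a66c, ad84, bfc4, c724, e33e, fa41}.
Reachable from 268d: {268d, 52ea, c724, ef94}.
In fa41's history but not 268d's: {488e, 75de, 79e3, a66c, ad84, bfc4, e33e, fa41} — 8 commits.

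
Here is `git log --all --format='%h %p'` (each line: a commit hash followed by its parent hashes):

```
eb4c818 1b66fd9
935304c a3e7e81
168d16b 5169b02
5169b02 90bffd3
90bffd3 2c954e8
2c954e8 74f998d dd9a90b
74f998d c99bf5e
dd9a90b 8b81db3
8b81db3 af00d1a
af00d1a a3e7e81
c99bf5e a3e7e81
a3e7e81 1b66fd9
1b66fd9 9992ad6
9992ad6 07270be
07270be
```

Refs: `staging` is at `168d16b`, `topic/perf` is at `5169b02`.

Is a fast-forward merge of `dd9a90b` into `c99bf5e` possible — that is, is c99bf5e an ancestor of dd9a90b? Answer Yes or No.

A fast-forward from c99bf5e to dd9a90b is possible iff c99bf5e is an ancestor of dd9a90b.
Ancestors of dd9a90b: {07270be, 1b66fd9, 8b81db3, 9992ad6, a3e7e81, af00d1a, dd9a90b}.
c99bf5e is not among them, so fast-forward is not possible.

No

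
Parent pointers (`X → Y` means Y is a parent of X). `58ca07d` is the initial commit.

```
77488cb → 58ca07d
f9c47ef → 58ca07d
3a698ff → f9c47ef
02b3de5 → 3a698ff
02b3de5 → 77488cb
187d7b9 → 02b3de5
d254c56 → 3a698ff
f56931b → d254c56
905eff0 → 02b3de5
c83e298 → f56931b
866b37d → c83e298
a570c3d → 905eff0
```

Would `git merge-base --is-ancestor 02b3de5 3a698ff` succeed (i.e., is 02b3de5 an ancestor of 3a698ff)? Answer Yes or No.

Ancestors of 3a698ff: {3a698ff, 58ca07d, f9c47ef}.
02b3de5 is not in that set, so it is not an ancestor of 3a698ff.

No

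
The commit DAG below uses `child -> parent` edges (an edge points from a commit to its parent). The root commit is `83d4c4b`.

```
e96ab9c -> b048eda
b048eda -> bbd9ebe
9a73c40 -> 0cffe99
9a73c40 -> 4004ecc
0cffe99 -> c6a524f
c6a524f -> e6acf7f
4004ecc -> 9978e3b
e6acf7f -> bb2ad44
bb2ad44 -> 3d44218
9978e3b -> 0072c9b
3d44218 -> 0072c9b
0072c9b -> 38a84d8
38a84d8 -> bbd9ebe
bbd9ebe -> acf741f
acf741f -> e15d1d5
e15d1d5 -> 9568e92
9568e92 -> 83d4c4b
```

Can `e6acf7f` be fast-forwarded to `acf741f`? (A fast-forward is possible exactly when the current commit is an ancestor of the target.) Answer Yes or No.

No

A fast-forward from e6acf7f to acf741f is possible iff e6acf7f is an ancestor of acf741f.
Ancestors of acf741f: {83d4c4b, 9568e92, acf741f, e15d1d5}.
e6acf7f is not among them, so fast-forward is not possible.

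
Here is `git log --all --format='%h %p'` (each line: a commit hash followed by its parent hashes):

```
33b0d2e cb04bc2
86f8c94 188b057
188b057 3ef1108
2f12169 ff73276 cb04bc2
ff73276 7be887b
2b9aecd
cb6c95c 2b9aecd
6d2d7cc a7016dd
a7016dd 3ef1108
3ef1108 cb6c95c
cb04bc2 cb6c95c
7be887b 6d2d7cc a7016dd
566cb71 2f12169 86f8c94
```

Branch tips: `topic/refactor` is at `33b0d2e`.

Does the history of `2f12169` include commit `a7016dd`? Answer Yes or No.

Ancestors of 2f12169 (commits reachable by following parents): {2b9aecd, 2f12169, 3ef1108, 6d2d7cc, 7be887b, a7016dd, cb04bc2, cb6c95c, ff73276}.
a7016dd is in that set, so it is an ancestor of 2f12169.

Yes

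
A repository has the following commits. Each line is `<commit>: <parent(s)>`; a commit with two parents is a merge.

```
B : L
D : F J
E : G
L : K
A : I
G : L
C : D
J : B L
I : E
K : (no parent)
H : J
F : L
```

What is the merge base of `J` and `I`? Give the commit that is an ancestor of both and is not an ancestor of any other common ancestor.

L

Ancestors of J: {B, J, K, L}.
Ancestors of I: {E, G, I, K, L}.
Common ancestors: {K, L}.
Among these, L is not an ancestor of any other common ancestor — it is the merge base.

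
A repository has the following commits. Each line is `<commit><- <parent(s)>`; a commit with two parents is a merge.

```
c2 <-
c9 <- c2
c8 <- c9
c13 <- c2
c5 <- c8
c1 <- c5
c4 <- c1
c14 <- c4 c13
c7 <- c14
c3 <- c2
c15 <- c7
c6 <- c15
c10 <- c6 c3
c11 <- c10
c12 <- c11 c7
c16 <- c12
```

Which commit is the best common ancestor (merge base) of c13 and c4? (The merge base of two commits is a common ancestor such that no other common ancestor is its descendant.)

c2

Ancestors of c13: {c13, c2}.
Ancestors of c4: {c1, c2, c4, c5, c8, c9}.
Common ancestors: {c2}.
The only common ancestor is c2, so it is the merge base.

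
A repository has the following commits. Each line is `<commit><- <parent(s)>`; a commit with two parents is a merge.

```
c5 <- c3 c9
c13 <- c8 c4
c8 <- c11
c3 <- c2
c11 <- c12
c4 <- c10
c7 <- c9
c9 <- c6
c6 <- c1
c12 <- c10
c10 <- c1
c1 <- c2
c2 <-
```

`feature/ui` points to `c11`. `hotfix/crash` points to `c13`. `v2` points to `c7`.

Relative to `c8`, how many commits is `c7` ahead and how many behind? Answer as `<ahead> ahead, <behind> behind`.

Reachable from c7: {c1, c2, c6, c7, c9}.
Reachable from c8: {c1, c10, c11, c12, c2, c8}.
Only in c7's history (ahead): {c6, c7, c9} — 3.
Only in c8's history (behind): {c10, c11, c12, c8} — 4.

3 ahead, 4 behind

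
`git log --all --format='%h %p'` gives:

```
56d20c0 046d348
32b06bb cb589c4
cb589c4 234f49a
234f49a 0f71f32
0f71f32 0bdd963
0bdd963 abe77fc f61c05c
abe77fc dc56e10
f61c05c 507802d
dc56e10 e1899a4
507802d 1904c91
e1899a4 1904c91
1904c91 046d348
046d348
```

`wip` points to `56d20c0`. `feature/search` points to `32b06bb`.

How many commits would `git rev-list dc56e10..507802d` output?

1

Reachable from 507802d: {046d348, 1904c91, 507802d}.
Reachable from dc56e10: {046d348, 1904c91, dc56e10, e1899a4}.
In 507802d's history but not dc56e10's: {507802d} — 1 commit.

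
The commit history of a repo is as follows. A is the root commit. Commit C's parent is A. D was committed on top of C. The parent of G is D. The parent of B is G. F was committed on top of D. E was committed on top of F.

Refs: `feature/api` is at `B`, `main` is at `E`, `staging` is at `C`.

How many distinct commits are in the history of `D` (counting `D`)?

Walking parent pointers from D: reachable set = {A, C, D}.
That is 3 commits.

3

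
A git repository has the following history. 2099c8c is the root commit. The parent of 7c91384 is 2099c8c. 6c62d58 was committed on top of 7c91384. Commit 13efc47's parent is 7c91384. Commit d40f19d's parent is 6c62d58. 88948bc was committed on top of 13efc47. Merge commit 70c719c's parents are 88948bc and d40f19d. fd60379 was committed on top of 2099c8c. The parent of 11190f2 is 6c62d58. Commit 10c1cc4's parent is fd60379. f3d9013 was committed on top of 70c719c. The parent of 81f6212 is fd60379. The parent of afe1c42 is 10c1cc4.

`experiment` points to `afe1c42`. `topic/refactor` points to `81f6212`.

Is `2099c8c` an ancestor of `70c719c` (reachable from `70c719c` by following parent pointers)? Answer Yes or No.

Yes

Ancestors of 70c719c (commits reachable by following parents): {13efc47, 2099c8c, 6c62d58, 70c719c, 7c91384, 88948bc, d40f19d}.
2099c8c is in that set, so it is an ancestor of 70c719c.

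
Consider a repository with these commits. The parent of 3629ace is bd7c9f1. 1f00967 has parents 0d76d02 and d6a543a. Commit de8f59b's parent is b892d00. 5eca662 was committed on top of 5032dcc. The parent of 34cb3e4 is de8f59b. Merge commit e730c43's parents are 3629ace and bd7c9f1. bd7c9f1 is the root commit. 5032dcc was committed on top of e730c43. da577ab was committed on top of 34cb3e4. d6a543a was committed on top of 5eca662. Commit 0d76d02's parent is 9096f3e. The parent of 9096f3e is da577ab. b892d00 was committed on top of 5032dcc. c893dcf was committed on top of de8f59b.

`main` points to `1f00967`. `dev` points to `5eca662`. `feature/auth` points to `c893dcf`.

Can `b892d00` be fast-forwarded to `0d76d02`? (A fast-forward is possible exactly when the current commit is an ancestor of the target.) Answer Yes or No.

Yes

A fast-forward from b892d00 to 0d76d02 is possible iff b892d00 is an ancestor of 0d76d02.
Ancestors of 0d76d02: {0d76d02, 34cb3e4, 3629ace, 5032dcc, 9096f3e, b892d00, bd7c9f1, da577ab, de8f59b, e730c43}.
b892d00 is among them, so fast-forward is possible.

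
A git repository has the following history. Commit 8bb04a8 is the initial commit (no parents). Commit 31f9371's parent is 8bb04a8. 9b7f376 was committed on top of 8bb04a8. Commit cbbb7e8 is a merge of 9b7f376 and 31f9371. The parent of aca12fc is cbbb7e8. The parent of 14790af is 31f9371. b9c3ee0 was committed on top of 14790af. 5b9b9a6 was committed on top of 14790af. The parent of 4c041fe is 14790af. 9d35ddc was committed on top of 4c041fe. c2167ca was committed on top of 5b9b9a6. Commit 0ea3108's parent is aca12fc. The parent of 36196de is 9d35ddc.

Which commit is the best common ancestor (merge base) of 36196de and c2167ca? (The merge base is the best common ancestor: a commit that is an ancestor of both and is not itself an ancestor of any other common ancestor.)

14790af

Ancestors of 36196de: {14790af, 31f9371, 36196de, 4c041fe, 8bb04a8, 9d35ddc}.
Ancestors of c2167ca: {14790af, 31f9371, 5b9b9a6, 8bb04a8, c2167ca}.
Common ancestors: {14790af, 31f9371, 8bb04a8}.
Among these, 14790af is not an ancestor of any other common ancestor — it is the merge base.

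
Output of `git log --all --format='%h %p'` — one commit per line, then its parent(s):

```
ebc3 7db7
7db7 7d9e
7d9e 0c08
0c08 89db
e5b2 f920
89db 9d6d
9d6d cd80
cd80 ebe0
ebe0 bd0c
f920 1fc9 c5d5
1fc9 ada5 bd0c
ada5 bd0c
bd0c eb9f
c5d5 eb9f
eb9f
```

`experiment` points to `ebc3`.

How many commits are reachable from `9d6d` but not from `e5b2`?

3

Reachable from 9d6d: {9d6d, bd0c, cd80, eb9f, ebe0}.
Reachable from e5b2: {1fc9, ada5, bd0c, c5d5, e5b2, eb9f, f920}.
In 9d6d's history but not e5b2's: {9d6d, cd80, ebe0} — 3 commits.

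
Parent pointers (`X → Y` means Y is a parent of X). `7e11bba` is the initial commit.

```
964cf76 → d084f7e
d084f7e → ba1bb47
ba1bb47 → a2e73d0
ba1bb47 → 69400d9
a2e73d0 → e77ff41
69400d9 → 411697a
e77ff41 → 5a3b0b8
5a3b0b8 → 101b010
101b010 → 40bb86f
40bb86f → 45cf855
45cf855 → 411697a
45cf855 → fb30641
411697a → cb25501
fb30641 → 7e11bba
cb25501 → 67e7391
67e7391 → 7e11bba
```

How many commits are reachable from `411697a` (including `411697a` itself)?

Walking parent pointers from 411697a: reachable set = {411697a, 67e7391, 7e11bba, cb25501}.
That is 4 commits.

4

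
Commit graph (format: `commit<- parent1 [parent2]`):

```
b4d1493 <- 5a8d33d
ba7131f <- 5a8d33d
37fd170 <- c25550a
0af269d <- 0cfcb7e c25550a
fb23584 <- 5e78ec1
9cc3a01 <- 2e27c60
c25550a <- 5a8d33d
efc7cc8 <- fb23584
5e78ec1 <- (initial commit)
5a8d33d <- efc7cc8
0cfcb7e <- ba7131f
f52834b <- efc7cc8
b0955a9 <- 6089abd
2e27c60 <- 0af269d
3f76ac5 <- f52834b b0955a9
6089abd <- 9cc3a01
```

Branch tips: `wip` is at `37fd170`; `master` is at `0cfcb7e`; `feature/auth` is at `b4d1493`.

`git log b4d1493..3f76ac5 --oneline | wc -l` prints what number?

Reachable from 3f76ac5: {0af269d, 0cfcb7e, 2e27c60, 3f76ac5, 5a8d33d, 5e78ec1, 6089abd, 9cc3a01, b0955a9, ba7131f, c25550a, efc7cc8, f52834b, fb23584}.
Reachable from b4d1493: {5a8d33d, 5e78ec1, b4d1493, efc7cc8, fb23584}.
In 3f76ac5's history but not b4d1493's: {0af269d, 0cfcb7e, 2e27c60, 3f76ac5, 6089abd, 9cc3a01, b0955a9, ba7131f, c25550a, f52834b} — 10 commits.

10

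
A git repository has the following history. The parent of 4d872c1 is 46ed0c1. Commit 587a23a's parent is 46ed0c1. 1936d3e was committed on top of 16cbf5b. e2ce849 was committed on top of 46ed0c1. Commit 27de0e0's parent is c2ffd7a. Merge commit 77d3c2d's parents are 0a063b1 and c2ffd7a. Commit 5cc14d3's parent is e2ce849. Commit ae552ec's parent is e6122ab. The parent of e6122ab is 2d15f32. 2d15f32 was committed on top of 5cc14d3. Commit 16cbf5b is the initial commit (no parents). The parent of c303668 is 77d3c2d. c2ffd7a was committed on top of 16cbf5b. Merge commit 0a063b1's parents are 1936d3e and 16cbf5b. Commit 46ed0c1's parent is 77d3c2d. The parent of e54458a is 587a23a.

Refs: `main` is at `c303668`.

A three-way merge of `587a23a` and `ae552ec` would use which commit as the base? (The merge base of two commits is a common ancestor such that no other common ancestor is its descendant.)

46ed0c1

Ancestors of 587a23a: {0a063b1, 16cbf5b, 1936d3e, 46ed0c1, 587a23a, 77d3c2d, c2ffd7a}.
Ancestors of ae552ec: {0a063b1, 16cbf5b, 1936d3e, 2d15f32, 46ed0c1, 5cc14d3, 77d3c2d, ae552ec, c2ffd7a, e2ce849, e6122ab}.
Common ancestors: {0a063b1, 16cbf5b, 1936d3e, 46ed0c1, 77d3c2d, c2ffd7a}.
Among these, 46ed0c1 is not an ancestor of any other common ancestor — it is the merge base.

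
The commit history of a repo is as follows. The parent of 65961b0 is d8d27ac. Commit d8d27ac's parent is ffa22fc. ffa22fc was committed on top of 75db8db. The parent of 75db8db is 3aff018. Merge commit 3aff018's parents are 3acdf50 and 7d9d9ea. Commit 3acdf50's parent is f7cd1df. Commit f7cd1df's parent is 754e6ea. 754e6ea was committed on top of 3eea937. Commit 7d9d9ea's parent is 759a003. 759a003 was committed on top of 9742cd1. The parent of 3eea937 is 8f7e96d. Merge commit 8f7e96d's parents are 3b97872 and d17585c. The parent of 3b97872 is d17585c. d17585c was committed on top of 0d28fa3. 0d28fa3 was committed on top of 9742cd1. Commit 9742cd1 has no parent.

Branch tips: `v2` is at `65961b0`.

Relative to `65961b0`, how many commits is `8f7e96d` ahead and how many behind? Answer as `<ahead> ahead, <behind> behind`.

Reachable from 8f7e96d: {0d28fa3, 3b97872, 8f7e96d, 9742cd1, d17585c}.
Reachable from 65961b0: {0d28fa3, 3acdf50, 3aff018, 3b97872, 3eea937, 65961b0, 754e6ea, 759a003, 75db8db, 7d9d9ea, 8f7e96d, 9742cd1, d17585c, d8d27ac, f7cd1df, ffa22fc}.
Only in 8f7e96d's history (ahead): {} — 0.
Only in 65961b0's history (behind): {3acdf50, 3aff018, 3eea937, 65961b0, 754e6ea, 759a003, 75db8db, 7d9d9ea, d8d27ac, f7cd1df, ffa22fc} — 11.

0 ahead, 11 behind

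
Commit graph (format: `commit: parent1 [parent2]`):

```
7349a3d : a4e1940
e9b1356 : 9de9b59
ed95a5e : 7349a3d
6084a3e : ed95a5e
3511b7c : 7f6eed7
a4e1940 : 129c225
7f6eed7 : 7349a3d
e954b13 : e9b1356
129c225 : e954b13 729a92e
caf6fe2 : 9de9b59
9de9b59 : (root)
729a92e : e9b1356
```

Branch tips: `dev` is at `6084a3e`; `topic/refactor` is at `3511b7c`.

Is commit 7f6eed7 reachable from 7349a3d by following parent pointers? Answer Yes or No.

No

Ancestors of 7349a3d: {129c225, 729a92e, 7349a3d, 9de9b59, a4e1940, e954b13, e9b1356}.
7f6eed7 is not in that set, so it is not an ancestor of 7349a3d.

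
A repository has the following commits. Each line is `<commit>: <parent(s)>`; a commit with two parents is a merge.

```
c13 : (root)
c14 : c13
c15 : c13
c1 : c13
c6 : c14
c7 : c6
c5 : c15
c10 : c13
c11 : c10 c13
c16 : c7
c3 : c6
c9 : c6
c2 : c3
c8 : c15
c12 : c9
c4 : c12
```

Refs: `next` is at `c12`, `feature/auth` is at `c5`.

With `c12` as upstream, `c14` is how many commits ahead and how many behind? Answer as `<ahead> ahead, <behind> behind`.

0 ahead, 3 behind

Reachable from c14: {c13, c14}.
Reachable from c12: {c12, c13, c14, c6, c9}.
Only in c14's history (ahead): {} — 0.
Only in c12's history (behind): {c12, c6, c9} — 3.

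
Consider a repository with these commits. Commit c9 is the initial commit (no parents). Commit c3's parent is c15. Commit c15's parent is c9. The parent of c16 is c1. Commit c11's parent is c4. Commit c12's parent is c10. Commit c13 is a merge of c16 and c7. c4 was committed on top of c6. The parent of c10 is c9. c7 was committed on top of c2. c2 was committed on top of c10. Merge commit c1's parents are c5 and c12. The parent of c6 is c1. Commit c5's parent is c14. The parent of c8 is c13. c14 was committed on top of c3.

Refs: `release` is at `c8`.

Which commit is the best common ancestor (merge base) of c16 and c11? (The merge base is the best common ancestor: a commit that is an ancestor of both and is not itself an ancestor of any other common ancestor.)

Ancestors of c16: {c1, c10, c12, c14, c15, c16, c3, c5, c9}.
Ancestors of c11: {c1, c10, c11, c12, c14, c15, c3, c4, c5, c6, c9}.
Common ancestors: {c1, c10, c12, c14, c15, c3, c5, c9}.
Among these, c1 is not an ancestor of any other common ancestor — it is the merge base.

c1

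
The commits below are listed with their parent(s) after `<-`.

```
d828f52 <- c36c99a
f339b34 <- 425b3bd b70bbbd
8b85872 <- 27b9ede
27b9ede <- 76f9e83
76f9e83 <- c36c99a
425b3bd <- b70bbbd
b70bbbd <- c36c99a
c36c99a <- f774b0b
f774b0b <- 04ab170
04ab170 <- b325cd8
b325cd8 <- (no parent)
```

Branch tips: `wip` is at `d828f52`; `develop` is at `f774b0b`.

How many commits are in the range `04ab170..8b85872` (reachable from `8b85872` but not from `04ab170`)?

5

Reachable from 8b85872: {04ab170, 27b9ede, 76f9e83, 8b85872, b325cd8, c36c99a, f774b0b}.
Reachable from 04ab170: {04ab170, b325cd8}.
In 8b85872's history but not 04ab170's: {27b9ede, 76f9e83, 8b85872, c36c99a, f774b0b} — 5 commits.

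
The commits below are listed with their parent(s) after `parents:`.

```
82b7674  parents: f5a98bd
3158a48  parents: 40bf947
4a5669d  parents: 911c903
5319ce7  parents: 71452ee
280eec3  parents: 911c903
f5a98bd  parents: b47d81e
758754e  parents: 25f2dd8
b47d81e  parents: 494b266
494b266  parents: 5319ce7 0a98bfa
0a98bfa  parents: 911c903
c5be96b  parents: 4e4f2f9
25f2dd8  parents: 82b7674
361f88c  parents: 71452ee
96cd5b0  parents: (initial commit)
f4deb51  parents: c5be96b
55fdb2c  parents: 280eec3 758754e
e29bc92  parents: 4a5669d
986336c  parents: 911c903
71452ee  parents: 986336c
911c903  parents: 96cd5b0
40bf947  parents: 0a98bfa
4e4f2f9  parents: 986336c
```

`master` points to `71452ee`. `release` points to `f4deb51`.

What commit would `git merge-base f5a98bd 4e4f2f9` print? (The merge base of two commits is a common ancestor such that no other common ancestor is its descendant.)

Ancestors of f5a98bd: {0a98bfa, 494b266, 5319ce7, 71452ee, 911c903, 96cd5b0, 986336c, b47d81e, f5a98bd}.
Ancestors of 4e4f2f9: {4e4f2f9, 911c903, 96cd5b0, 986336c}.
Common ancestors: {911c903, 96cd5b0, 986336c}.
Among these, 986336c is not an ancestor of any other common ancestor — it is the merge base.

986336c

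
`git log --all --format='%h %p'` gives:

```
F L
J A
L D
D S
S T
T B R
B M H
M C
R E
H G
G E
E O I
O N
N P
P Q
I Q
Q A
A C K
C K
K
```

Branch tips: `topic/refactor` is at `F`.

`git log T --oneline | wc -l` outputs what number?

15

Walking parent pointers from T: reachable set = {A, B, C, E, G, H, I, K, M, N, O, P, Q, R, T}.
That is 15 commits.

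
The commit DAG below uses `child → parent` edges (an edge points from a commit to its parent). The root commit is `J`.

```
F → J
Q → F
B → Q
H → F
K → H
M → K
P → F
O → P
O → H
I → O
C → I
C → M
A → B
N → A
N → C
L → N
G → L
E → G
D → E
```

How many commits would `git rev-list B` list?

4

Walking parent pointers from B: reachable set = {B, F, J, Q}.
That is 4 commits.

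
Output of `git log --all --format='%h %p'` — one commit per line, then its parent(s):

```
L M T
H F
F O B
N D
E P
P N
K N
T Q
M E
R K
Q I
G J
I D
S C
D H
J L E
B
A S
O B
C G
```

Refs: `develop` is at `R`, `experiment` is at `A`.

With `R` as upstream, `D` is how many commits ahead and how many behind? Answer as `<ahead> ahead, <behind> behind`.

Reachable from D: {B, D, F, H, O}.
Reachable from R: {B, D, F, H, K, N, O, R}.
Only in D's history (ahead): {} — 0.
Only in R's history (behind): {K, N, R} — 3.

0 ahead, 3 behind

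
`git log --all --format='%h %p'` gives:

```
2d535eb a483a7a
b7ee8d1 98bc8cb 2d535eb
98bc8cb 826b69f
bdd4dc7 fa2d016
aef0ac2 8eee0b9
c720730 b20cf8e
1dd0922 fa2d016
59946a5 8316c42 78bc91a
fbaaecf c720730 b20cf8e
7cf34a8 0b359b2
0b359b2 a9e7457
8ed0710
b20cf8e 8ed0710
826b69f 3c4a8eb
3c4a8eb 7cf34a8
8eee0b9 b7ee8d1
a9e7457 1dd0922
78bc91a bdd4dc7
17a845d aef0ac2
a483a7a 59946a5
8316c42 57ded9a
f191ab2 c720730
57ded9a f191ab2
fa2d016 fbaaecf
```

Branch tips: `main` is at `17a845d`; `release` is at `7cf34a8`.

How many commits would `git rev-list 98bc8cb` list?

Walking parent pointers from 98bc8cb: reachable set = {0b359b2, 1dd0922, 3c4a8eb, 7cf34a8, 826b69f, 8ed0710, 98bc8cb, a9e7457, b20cf8e, c720730, fa2d016, fbaaecf}.
That is 12 commits.

12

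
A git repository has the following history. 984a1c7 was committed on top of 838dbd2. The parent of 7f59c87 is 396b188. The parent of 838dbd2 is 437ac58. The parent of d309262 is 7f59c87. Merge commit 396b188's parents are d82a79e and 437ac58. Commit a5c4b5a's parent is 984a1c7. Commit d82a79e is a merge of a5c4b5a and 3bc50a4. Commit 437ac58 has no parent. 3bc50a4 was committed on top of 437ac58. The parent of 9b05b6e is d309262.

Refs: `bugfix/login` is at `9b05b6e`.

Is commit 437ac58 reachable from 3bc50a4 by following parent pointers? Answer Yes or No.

Yes

Ancestors of 3bc50a4 (commits reachable by following parents): {3bc50a4, 437ac58}.
437ac58 is in that set, so it is an ancestor of 3bc50a4.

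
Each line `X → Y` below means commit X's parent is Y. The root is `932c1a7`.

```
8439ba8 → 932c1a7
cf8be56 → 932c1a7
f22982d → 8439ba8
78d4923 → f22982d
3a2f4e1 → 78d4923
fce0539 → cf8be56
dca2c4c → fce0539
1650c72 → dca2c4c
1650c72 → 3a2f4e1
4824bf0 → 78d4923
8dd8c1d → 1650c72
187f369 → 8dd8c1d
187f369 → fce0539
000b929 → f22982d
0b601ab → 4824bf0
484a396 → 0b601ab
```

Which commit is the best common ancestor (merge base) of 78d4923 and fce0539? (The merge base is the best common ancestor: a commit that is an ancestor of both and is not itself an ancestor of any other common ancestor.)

Ancestors of 78d4923: {78d4923, 8439ba8, 932c1a7, f22982d}.
Ancestors of fce0539: {932c1a7, cf8be56, fce0539}.
Common ancestors: {932c1a7}.
The only common ancestor is 932c1a7, so it is the merge base.

932c1a7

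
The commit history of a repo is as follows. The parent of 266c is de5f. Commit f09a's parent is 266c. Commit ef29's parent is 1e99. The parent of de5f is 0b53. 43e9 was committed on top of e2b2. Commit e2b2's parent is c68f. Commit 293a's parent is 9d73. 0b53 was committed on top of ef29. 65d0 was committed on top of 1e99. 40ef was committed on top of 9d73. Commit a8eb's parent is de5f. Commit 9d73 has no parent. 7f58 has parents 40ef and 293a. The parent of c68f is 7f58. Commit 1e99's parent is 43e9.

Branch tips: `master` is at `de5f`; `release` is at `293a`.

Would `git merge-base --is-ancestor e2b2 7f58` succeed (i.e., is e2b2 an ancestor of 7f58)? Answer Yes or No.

No

Ancestors of 7f58: {293a, 40ef, 7f58, 9d73}.
e2b2 is not in that set, so it is not an ancestor of 7f58.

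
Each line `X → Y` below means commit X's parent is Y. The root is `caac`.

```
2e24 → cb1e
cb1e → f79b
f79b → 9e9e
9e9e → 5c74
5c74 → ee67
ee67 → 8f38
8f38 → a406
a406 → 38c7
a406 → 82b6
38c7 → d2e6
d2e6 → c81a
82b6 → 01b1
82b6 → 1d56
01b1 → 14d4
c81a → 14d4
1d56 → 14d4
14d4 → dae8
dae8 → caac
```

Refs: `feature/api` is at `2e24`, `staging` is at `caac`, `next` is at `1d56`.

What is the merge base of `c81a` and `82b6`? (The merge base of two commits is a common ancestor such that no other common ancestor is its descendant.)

14d4

Ancestors of c81a: {14d4, c81a, caac, dae8}.
Ancestors of 82b6: {01b1, 14d4, 1d56, 82b6, caac, dae8}.
Common ancestors: {14d4, caac, dae8}.
Among these, 14d4 is not an ancestor of any other common ancestor — it is the merge base.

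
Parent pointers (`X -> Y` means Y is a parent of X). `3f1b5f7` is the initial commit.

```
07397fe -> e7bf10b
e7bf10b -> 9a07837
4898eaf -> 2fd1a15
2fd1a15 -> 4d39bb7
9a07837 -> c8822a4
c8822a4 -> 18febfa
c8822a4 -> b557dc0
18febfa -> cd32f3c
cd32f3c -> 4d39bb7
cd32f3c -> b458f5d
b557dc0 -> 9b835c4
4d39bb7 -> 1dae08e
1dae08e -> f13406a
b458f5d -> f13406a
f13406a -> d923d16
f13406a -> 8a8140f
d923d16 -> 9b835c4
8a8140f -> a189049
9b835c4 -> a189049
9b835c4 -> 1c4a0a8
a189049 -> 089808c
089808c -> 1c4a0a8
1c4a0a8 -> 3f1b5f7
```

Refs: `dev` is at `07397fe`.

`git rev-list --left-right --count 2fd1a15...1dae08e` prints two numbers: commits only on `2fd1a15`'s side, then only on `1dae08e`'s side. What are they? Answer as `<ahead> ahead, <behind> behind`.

2 ahead, 0 behind

Reachable from 2fd1a15: {089808c, 1c4a0a8, 1dae08e, 2fd1a15, 3f1b5f7, 4d39bb7, 8a8140f, 9b835c4, a189049, d923d16, f13406a}.
Reachable from 1dae08e: {089808c, 1c4a0a8, 1dae08e, 3f1b5f7, 8a8140f, 9b835c4, a189049, d923d16, f13406a}.
Only in 2fd1a15's history (ahead): {2fd1a15, 4d39bb7} — 2.
Only in 1dae08e's history (behind): {} — 0.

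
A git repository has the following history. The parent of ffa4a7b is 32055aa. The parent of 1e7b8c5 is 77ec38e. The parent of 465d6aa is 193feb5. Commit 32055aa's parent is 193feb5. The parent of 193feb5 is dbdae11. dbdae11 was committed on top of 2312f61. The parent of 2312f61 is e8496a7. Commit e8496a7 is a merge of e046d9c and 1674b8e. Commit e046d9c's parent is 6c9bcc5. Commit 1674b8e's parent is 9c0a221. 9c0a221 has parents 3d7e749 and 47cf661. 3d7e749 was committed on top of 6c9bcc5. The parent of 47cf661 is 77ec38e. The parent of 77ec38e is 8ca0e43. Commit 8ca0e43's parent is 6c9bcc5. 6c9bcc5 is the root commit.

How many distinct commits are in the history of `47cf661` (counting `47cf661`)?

Walking parent pointers from 47cf661: reachable set = {47cf661, 6c9bcc5, 77ec38e, 8ca0e43}.
That is 4 commits.

4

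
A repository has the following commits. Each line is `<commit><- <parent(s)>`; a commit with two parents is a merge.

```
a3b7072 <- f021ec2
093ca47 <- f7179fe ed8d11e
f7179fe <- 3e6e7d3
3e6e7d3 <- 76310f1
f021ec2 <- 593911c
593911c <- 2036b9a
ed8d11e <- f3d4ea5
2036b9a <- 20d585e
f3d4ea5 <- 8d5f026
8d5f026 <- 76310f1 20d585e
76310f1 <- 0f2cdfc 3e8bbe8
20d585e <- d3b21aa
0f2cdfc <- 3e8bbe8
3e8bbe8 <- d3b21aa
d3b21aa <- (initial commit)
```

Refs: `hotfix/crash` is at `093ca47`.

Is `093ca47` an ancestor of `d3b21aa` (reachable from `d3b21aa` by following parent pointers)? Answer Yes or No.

No

Ancestors of d3b21aa: {d3b21aa}.
093ca47 is not in that set, so it is not an ancestor of d3b21aa.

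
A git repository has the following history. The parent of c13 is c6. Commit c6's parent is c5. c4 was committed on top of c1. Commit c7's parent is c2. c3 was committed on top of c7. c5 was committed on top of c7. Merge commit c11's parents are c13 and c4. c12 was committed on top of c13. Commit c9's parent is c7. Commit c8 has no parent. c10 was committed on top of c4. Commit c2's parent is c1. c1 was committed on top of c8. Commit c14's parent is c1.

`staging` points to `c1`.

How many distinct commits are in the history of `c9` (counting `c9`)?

5

Walking parent pointers from c9: reachable set = {c1, c2, c7, c8, c9}.
That is 5 commits.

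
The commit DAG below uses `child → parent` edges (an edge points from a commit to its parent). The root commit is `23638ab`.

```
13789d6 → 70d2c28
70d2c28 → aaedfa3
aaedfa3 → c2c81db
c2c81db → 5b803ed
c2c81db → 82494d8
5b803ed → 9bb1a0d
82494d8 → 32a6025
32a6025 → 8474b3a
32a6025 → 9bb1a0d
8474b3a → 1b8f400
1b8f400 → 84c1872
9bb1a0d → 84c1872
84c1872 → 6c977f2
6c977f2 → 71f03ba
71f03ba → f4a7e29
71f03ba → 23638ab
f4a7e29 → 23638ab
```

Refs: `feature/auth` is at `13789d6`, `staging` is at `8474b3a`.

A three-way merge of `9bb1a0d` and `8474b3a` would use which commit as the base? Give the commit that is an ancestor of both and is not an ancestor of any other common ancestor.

Ancestors of 9bb1a0d: {23638ab, 6c977f2, 71f03ba, 84c1872, 9bb1a0d, f4a7e29}.
Ancestors of 8474b3a: {1b8f400, 23638ab, 6c977f2, 71f03ba, 8474b3a, 84c1872, f4a7e29}.
Common ancestors: {23638ab, 6c977f2, 71f03ba, 84c1872, f4a7e29}.
Among these, 84c1872 is not an ancestor of any other common ancestor — it is the merge base.

84c1872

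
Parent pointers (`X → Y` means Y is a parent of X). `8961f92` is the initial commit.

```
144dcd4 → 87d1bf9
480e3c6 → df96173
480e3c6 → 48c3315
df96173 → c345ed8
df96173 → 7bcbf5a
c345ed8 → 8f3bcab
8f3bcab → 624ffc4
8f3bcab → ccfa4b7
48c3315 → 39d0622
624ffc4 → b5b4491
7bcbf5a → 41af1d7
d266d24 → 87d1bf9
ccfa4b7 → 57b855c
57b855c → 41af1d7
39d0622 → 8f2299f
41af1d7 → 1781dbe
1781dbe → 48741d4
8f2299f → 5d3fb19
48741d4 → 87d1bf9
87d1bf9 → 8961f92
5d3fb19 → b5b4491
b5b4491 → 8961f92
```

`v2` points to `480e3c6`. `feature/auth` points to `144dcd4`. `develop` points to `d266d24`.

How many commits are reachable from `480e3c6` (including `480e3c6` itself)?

18

Walking parent pointers from 480e3c6: reachable set = {1781dbe, 39d0622, 41af1d7, 480e3c6, 48741d4, 48c3315, 57b855c, 5d3fb19, 624ffc4, 7bcbf5a, 87d1bf9, 8961f92, 8f2299f, 8f3bcab, b5b4491, c345ed8, ccfa4b7, df96173}.
That is 18 commits.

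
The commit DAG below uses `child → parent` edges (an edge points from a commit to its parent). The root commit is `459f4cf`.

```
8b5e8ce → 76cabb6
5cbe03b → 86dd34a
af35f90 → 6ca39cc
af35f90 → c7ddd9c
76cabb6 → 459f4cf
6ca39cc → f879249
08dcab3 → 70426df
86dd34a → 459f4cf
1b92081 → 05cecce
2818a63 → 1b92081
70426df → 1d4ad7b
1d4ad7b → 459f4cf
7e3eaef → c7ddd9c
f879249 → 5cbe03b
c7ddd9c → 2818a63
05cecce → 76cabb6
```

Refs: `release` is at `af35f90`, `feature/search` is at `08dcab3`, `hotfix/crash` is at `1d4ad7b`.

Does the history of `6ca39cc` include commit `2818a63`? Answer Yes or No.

Ancestors of 6ca39cc: {459f4cf, 5cbe03b, 6ca39cc, 86dd34a, f879249}.
2818a63 is not in that set, so it is not an ancestor of 6ca39cc.

No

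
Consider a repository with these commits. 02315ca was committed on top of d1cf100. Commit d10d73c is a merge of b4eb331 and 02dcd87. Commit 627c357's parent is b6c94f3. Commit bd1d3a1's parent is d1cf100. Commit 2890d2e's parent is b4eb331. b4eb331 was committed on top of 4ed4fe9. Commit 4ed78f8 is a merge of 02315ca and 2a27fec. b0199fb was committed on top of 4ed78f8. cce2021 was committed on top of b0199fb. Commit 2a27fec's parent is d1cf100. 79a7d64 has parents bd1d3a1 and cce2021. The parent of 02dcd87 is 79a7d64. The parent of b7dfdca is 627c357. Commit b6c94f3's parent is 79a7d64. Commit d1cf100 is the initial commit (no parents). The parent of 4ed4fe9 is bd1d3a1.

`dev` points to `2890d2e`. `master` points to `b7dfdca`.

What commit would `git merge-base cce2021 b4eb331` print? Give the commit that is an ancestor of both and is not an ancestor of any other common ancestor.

d1cf100

Ancestors of cce2021: {02315ca, 2a27fec, 4ed78f8, b0199fb, cce2021, d1cf100}.
Ancestors of b4eb331: {4ed4fe9, b4eb331, bd1d3a1, d1cf100}.
Common ancestors: {d1cf100}.
The only common ancestor is d1cf100, so it is the merge base.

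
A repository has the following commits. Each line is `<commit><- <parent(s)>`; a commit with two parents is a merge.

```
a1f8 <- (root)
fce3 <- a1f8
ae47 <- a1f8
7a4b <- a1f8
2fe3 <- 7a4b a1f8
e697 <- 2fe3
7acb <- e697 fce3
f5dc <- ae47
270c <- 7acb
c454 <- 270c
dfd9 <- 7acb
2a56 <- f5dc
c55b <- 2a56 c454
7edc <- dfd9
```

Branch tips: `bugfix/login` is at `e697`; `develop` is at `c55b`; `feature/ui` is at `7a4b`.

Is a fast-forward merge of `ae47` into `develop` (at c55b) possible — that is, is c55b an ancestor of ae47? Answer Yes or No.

No

A fast-forward from c55b to ae47 is possible iff c55b is an ancestor of ae47.
Ancestors of ae47: {a1f8, ae47}.
c55b is not among them, so fast-forward is not possible.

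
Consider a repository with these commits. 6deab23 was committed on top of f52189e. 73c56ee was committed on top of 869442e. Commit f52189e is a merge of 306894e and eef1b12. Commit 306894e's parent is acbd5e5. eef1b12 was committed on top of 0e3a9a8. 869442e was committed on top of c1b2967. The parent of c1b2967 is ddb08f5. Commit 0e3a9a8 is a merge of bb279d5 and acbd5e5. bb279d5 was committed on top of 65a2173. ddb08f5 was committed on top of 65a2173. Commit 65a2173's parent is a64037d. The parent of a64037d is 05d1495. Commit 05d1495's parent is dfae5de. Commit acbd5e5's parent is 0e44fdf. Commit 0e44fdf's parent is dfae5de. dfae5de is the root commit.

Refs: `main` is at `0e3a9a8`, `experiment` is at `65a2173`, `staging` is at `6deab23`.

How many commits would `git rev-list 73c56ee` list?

8

Walking parent pointers from 73c56ee: reachable set = {05d1495, 65a2173, 73c56ee, 869442e, a64037d, c1b2967, ddb08f5, dfae5de}.
That is 8 commits.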